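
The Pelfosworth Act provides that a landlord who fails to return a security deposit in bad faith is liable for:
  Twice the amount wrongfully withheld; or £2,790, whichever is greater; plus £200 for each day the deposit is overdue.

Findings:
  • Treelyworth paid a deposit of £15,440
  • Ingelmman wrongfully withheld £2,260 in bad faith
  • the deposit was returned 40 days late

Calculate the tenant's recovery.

£12,520

Doubled: 2 × £2,260 = £4,520
Minimum £2,790: £4,520 meets the minimum, no increase.
Late-return penalty: 40 × £200 = £8,000
Damages plus late penalty: £4,520 + £8,000 = £12,520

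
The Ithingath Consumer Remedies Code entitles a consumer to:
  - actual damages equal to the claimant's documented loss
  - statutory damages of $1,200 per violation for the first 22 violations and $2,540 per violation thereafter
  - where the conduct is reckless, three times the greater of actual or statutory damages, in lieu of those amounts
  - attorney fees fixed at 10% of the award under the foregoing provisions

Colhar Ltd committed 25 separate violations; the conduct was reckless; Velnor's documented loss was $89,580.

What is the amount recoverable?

First 22 violations: 22 × $1,200 = $26,400
Remaining violations: (25 − 22) × $2,540 = $7,620
Statutory damages: $26,400 + $7,620 = $34,020
Greater of actual damages ($89,580) or statutory damages ($34,020): $89,580
Trebled: 3 × $89,580 = $268,740
Attorney fees: 10% of $268,740 = $26,874
Total recovery: $268,740 + $26,874 = $295,614

Total recovery: $295,614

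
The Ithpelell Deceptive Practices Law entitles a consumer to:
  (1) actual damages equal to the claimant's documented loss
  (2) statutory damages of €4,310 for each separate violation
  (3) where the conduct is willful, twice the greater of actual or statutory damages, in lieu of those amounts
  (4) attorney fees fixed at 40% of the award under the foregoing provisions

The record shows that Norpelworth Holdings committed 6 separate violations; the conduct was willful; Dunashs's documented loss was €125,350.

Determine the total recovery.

Statutory damages: 6 × €4,310 = €25,860
Greater of actual damages (€125,350) or statutory damages (€25,860): €125,350
Doubled: 2 × €125,350 = €250,700
Attorney fees: 40% of €250,700 = €100,280
Total recovery: €250,700 + €100,280 = €350,980

€350,980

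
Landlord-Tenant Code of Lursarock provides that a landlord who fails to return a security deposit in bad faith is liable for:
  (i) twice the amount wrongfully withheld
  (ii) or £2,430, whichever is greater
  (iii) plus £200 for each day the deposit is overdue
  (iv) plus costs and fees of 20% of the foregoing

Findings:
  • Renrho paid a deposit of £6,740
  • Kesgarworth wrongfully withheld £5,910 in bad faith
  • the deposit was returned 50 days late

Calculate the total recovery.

Doubled: 2 × £5,910 = £11,820
Minimum £2,430: £11,820 meets the minimum, no increase.
Late-return penalty: 50 × £200 = £10,000
Damages plus late penalty: £11,820 + £10,000 = £21,820
Costs and fees: 20% of £21,820 = £4,364
Total recovery: £21,820 + £4,364 = £26,184

Recovery: £26,184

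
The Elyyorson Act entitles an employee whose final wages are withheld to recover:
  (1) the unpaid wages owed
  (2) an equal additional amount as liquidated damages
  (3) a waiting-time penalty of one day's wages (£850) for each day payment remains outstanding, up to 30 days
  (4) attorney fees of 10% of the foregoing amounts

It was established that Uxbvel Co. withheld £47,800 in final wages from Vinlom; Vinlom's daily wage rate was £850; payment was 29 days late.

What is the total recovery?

Total award: £132,275

Liquidated damages (equal amount): £47,800
Penalty days: min(29, 30) = 29
Waiting-time penalty: 29 × £850 = £24,650
Subtotal: £47,800 + £47,800 + £24,650 = £120,250
Attorney fees: 10% of £120,250 = £12,025
Total award: £120,250 + £12,025 = £132,275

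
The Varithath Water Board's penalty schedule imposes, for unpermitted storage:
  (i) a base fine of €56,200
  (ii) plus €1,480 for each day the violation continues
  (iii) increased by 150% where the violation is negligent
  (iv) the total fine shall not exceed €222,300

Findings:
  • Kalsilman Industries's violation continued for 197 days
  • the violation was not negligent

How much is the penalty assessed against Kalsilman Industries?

€222,300

Per-day component: 197 × €1,480 = €291,560
Base plus per-day: €56,200 + €291,560 = €347,760
The violation was not negligent: no 150% increase.
Cap at €222,300: €347,760 exceeds the cap → €222,300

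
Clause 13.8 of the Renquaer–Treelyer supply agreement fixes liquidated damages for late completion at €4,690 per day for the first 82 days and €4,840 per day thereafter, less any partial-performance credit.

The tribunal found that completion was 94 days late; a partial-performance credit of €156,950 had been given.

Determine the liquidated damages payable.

€285,710

First 82 days: 82 × €4,690 = €384,580
Remaining days: (94 − 82) × €4,840 = €58,080
Accrued per-day damages: €384,580 + €58,080 = €442,660
Less partial-performance credit: €442,660 − €156,950 = €285,710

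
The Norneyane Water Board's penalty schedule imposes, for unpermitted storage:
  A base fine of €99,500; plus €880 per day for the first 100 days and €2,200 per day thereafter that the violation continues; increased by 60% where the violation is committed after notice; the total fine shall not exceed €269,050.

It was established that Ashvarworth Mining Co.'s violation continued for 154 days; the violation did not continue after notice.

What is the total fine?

First 100 days: 100 × €880 = €88,000
Remaining days: (154 − 100) × €2,200 = €118,800
Per-day component: €88,000 + €118,800 = €206,800
Base plus per-day: €99,500 + €206,800 = €306,300
The violation did not continue after notice: no 60% increase.
Cap at €269,050: €306,300 exceeds the cap → €269,050

€269,050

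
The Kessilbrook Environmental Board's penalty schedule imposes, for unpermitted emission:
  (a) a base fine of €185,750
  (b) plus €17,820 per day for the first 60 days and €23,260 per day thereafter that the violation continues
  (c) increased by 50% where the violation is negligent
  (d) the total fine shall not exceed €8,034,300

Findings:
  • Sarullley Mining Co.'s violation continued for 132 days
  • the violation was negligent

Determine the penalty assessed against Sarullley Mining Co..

Civil penalty: €4,394,505

First 60 days: 60 × €17,820 = €1,069,200
Remaining days: (132 − 60) × €23,260 = €1,674,720
Per-day component: €1,069,200 + €1,674,720 = €2,743,920
Base plus per-day: €185,750 + €2,743,920 = €2,929,670
Enhancement: 50% of €2,929,670 = €1,464,835
Enhanced fine: €2,929,670 + €1,464,835 = €4,394,505
Cap at €8,034,300: €4,394,505 is within the cap, no reduction.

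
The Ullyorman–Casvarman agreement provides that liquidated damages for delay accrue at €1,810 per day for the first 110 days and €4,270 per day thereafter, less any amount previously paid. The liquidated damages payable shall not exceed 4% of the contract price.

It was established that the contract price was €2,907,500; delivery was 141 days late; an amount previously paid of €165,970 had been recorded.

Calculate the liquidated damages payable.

First 110 days: 110 × €1,810 = €199,100
Remaining days: (141 − 110) × €4,270 = €132,370
Accrued per-day damages: €199,100 + €132,370 = €331,470
Less amount previously paid: €331,470 − €165,970 = €165,500
Cap: 4% of €2,907,500 = €116,300
Cap at €116,300: €165,500 exceeds the cap → €116,300

€116,300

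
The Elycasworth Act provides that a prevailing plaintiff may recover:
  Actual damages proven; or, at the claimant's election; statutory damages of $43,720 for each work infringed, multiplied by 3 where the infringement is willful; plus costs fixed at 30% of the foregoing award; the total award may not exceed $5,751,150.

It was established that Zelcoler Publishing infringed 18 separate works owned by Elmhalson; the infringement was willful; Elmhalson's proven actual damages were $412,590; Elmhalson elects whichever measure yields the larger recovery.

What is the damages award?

Statutory damages: 18 × $43,720 = $786,960
Trebled: 3 × $786,960 = $2,360,880
Greater of actual damages ($412,590) or enhanced statutory damages ($2,360,880): $2,360,880
Costs: 30% of $2,360,880 = $708,264
Award plus costs: $2,360,880 + $708,264 = $3,069,144
Cap at $5,751,150: $3,069,144 is within the cap, no reduction.

Award: $3,069,144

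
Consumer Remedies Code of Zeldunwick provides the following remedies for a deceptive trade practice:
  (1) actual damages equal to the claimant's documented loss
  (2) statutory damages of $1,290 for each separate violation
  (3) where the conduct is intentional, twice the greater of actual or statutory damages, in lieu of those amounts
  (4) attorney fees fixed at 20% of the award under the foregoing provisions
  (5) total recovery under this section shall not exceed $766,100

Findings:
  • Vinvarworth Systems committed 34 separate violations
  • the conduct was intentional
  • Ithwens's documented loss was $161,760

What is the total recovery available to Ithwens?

Statutory damages: 34 × $1,290 = $43,860
Greater of actual damages ($161,760) or statutory damages ($43,860): $161,760
Doubled: 2 × $161,760 = $323,520
Attorney fees: 20% of $323,520 = $64,704
Total before cap: $323,520 + $64,704 = $388,224
Cap at $766,100: $388,224 is within the cap, no reduction.

Total recovery: $388,224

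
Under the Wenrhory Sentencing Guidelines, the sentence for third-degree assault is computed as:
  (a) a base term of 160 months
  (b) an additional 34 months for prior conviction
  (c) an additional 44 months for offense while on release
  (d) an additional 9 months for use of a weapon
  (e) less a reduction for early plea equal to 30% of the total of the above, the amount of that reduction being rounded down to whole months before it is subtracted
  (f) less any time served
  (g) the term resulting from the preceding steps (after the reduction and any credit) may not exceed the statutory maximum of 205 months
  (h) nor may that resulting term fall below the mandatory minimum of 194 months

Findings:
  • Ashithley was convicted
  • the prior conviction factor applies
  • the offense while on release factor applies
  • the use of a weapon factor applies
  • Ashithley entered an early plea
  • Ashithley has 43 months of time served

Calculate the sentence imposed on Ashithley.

194 months

Prior conviction enhancement: +34 months
Offense while on release enhancement: +44 months
Use of a weapon enhancement: +9 months
Adjusted term: 160 months + 34 months + 44 months + 9 months = 247 months
Early plea reduction: 30% of 247 months = 74 months (rounded down)
After reduction: 247 − 74 = 173 months
Less time served: 173 months − 43 months = 130 months
Cap at 205 months: 130 months is within the cap, no reduction.
Minimum 194 months: 130 months is below the minimum → 194 months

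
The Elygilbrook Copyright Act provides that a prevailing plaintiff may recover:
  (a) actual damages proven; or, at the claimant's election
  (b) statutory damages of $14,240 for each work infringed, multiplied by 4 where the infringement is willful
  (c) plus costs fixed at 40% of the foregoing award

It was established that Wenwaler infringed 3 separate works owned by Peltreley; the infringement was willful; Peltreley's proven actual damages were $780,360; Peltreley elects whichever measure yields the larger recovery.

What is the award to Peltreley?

Statutory damages: 3 × $14,240 = $42,720
Multiplied by 4: 4 × $42,720 = $170,880
Greater of actual damages ($780,360) or enhanced statutory damages ($170,880): $780,360
Costs: 40% of $780,360 = $312,144
Award plus costs: $780,360 + $312,144 = $1,092,504

$1,092,504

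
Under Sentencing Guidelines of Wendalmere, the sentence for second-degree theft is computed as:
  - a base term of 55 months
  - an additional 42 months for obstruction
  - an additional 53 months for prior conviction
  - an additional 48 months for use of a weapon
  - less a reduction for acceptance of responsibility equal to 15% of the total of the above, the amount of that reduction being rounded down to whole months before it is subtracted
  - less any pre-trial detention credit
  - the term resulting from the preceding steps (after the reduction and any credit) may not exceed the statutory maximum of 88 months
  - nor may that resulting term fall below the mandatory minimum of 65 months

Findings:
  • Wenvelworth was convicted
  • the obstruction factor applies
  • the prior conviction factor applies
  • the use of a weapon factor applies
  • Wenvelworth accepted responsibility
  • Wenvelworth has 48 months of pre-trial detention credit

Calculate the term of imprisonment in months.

88 months

Obstruction enhancement: +42 months
Prior conviction enhancement: +53 months
Use of a weapon enhancement: +48 months
Adjusted term: 55 months + 42 months + 53 months + 48 months = 198 months
Acceptance of responsibility reduction: 15% of 198 months = 29 months (rounded down)
After reduction: 198 − 29 = 169 months
Less pre-trial detention credit: 169 months − 48 months = 121 months
Cap at 88 months: 121 months exceeds the cap → 88 months
Minimum 65 months: 88 months meets the minimum, no increase.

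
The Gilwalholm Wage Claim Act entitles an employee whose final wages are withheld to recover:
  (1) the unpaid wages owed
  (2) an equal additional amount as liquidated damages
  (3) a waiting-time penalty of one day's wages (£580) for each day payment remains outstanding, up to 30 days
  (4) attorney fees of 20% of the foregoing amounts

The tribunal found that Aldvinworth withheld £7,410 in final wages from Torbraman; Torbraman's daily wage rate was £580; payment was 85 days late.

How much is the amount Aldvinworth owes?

Liquidated damages (equal amount): £7,410
Penalty days: min(85, 30) = 30
Waiting-time penalty: 30 × £580 = £17,400
Subtotal: £7,410 + £7,410 + £17,400 = £32,220
Attorney fees: 20% of £32,220 = £6,444
Total award: £32,220 + £6,444 = £38,664

£38,664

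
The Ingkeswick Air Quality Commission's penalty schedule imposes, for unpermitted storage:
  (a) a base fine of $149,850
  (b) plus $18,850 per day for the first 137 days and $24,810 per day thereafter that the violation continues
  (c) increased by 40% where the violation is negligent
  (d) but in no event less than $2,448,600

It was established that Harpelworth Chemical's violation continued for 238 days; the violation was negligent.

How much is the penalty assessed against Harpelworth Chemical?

$7,333,354

First 137 days: 137 × $18,850 = $2,582,450
Remaining days: (238 − 137) × $24,810 = $2,505,810
Per-day component: $2,582,450 + $2,505,810 = $5,088,260
Base plus per-day: $149,850 + $5,088,260 = $5,238,110
Enhancement: 40% of $5,238,110 = $2,095,244
Enhanced fine: $5,238,110 + $2,095,244 = $7,333,354
Minimum $2,448,600: $7,333,354 meets the minimum, no increase.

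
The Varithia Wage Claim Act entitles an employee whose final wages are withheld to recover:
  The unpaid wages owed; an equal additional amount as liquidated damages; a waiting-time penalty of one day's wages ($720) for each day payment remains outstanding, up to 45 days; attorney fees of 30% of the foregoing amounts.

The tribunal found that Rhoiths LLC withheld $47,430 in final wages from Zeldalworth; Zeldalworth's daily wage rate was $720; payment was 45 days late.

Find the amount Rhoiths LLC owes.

Liquidated damages (equal amount): $47,430
Penalty days: min(45, 45) = 45
Waiting-time penalty: 45 × $720 = $32,400
Subtotal: $47,430 + $47,430 + $32,400 = $127,260
Attorney fees: 30% of $127,260 = $38,178
Total award: $127,260 + $38,178 = $165,438

$165,438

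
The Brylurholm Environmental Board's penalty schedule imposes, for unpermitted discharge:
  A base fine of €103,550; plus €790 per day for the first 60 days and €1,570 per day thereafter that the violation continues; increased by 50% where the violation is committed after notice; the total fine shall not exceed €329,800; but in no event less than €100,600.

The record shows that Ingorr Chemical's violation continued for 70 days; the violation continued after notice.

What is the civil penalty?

First 60 days: 60 × €790 = €47,400
Remaining days: (70 − 60) × €1,570 = €15,700
Per-day component: €47,400 + €15,700 = €63,100
Base plus per-day: €103,550 + €63,100 = €166,650
Enhancement: 50% of €166,650 = €83,325
Enhanced fine: €166,650 + €83,325 = €249,975
Cap at €329,800: €249,975 is within the cap, no reduction.
Minimum €100,600: €249,975 meets the minimum, no increase.

€249,975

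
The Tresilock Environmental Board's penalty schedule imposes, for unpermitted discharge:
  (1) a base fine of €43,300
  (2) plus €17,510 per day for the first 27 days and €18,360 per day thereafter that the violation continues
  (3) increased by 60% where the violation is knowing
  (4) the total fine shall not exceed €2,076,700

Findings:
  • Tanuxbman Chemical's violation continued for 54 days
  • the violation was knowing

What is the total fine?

€1,618,864

First 27 days: 27 × €17,510 = €472,770
Remaining days: (54 − 27) × €18,360 = €495,720
Per-day component: €472,770 + €495,720 = €968,490
Base plus per-day: €43,300 + €968,490 = €1,011,790
Enhancement: 60% of €1,011,790 = €607,074
Enhanced fine: €1,011,790 + €607,074 = €1,618,864
Cap at €2,076,700: €1,618,864 is within the cap, no reduction.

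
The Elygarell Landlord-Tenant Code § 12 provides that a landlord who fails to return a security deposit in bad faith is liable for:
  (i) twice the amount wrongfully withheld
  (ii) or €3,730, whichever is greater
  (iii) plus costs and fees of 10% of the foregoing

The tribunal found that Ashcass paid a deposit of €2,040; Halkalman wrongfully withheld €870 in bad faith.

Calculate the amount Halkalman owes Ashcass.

Recovery: €4,103

Doubled: 2 × €870 = €1,740
Minimum €3,730: €1,740 is below the minimum → €3,730
Costs and fees: 10% of €3,730 = €373
Total recovery: €3,730 + €373 = €4,103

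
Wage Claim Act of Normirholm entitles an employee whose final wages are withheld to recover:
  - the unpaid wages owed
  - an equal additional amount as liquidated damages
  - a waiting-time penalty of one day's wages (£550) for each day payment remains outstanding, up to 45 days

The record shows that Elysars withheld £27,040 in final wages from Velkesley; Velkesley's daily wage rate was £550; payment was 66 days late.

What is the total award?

Total award: £78,830

Liquidated damages (equal amount): £27,040
Penalty days: min(66, 45) = 45
Waiting-time penalty: 45 × £550 = £24,750
Total award: £27,040 + £27,040 + £24,750 = £78,830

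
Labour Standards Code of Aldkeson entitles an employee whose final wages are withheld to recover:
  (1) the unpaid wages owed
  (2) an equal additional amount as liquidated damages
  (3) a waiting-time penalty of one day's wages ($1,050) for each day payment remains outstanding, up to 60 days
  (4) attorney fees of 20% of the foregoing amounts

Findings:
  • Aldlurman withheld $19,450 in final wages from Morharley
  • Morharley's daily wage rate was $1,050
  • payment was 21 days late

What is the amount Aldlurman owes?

$73,140

Liquidated damages (equal amount): $19,450
Penalty days: min(21, 60) = 21
Waiting-time penalty: 21 × $1,050 = $22,050
Subtotal: $19,450 + $19,450 + $22,050 = $60,950
Attorney fees: 20% of $60,950 = $12,190
Total award: $60,950 + $12,190 = $73,140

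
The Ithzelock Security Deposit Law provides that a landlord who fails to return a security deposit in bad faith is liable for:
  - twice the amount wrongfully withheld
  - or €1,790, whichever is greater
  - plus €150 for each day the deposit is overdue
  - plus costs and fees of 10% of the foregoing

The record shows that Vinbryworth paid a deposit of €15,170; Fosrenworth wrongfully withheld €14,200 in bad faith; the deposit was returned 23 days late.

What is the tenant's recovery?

Doubled: 2 × €14,200 = €28,400
Minimum €1,790: €28,400 meets the minimum, no increase.
Late-return penalty: 23 × €150 = €3,450
Damages plus late penalty: €28,400 + €3,450 = €31,850
Costs and fees: 10% of €31,850 = €3,185
Total recovery: €31,850 + €3,185 = €35,035

€35,035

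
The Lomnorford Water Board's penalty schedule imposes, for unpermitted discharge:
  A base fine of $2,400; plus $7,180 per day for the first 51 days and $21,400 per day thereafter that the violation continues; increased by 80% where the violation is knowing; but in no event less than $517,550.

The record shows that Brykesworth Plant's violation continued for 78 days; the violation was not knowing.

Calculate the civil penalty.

$946,380

First 51 days: 51 × $7,180 = $366,180
Remaining days: (78 − 51) × $21,400 = $577,800
Per-day component: $366,180 + $577,800 = $943,980
Base plus per-day: $2,400 + $943,980 = $946,380
The violation was not knowing: no 80% increase.
Minimum $517,550: $946,380 meets the minimum, no increase.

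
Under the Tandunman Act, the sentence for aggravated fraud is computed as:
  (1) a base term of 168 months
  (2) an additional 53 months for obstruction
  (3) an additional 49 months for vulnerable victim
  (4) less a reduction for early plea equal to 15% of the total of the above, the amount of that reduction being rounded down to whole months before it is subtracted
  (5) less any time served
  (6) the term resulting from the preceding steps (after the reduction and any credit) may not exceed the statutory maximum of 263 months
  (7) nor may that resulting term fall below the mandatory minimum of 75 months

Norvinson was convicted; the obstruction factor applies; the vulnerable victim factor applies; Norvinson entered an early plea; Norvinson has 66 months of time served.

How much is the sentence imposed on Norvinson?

Obstruction enhancement: +53 months
Vulnerable victim enhancement: +49 months
Adjusted term: 168 months + 53 months + 49 months = 270 months
Early plea reduction: 15% of 270 months = 40 months (rounded down)
After reduction: 270 − 40 = 230 months
Less time served: 230 months − 66 months = 164 months
Cap at 263 months: 164 months is within the cap, no reduction.
Minimum 75 months: 164 months meets the minimum, no increase.

164 months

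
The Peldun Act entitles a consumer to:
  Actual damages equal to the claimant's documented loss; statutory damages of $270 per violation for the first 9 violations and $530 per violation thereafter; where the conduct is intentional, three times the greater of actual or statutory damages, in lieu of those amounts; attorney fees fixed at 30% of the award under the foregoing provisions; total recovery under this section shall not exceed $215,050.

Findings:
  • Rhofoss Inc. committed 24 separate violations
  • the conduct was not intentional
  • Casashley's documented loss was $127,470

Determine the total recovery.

First 9 violations: 9 × $270 = $2,430
Remaining violations: (24 − 9) × $530 = $7,950
Statutory damages: $2,430 + $7,950 = $10,380
Conduct not intentional: the in-lieu enhancement does not apply.
Actual plus statutory damages: $127,470 + $10,380 = $137,850
Attorney fees: 30% of $137,850 = $41,355
Total before cap: $137,850 + $41,355 = $179,205
Cap at $215,050: $179,205 is within the cap, no reduction.

$179,205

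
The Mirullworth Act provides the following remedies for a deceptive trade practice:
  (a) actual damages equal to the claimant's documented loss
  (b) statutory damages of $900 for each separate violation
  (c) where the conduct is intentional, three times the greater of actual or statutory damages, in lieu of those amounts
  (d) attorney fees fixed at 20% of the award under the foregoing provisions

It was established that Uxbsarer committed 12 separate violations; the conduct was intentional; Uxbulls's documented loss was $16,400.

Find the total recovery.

Statutory damages: 12 × $900 = $10,800
Greater of actual damages ($16,400) or statutory damages ($10,800): $16,400
Trebled: 3 × $16,400 = $49,200
Attorney fees: 20% of $49,200 = $9,840
Total recovery: $49,200 + $9,840 = $59,040

$59,040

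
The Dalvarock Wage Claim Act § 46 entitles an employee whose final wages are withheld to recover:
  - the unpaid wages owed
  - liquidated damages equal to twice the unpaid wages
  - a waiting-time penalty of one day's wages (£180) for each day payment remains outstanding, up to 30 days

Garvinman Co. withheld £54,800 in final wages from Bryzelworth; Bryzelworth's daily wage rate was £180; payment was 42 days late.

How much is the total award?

£169,800

Doubled: 2 × £54,800 = £109,600
Penalty days: min(42, 30) = 30
Waiting-time penalty: 30 × £180 = £5,400
Total award: £54,800 + £109,600 + £5,400 = £169,800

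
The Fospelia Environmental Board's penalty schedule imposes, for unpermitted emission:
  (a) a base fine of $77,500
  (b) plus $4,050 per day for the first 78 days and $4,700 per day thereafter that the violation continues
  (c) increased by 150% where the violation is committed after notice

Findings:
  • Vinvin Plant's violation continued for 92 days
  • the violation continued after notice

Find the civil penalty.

First 78 days: 78 × $4,050 = $315,900
Remaining days: (92 − 78) × $4,700 = $65,800
Per-day component: $315,900 + $65,800 = $381,700
Base plus per-day: $77,500 + $381,700 = $459,200
Enhancement: 150% of $459,200 = $688,800
Enhanced fine: $459,200 + $688,800 = $1,148,000

$1,148,000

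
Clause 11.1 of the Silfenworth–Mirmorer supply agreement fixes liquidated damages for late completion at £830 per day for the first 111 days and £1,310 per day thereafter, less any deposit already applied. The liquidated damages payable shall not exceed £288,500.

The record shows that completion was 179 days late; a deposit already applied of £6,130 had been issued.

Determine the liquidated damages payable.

£175,080

First 111 days: 111 × £830 = £92,130
Remaining days: (179 − 111) × £1,310 = £89,080
Accrued per-day damages: £92,130 + £89,080 = £181,210
Less deposit already applied: £181,210 − £6,130 = £175,080
Cap at £288,500: £175,080 is within the cap, no reduction.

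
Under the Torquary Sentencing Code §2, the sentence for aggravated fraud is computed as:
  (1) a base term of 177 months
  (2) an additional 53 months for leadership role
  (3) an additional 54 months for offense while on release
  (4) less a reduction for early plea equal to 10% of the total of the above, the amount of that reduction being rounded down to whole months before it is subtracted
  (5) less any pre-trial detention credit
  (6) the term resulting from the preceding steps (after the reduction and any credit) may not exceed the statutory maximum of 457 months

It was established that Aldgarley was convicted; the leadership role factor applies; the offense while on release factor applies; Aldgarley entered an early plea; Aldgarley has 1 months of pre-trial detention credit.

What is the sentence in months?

Leadership role enhancement: +53 months
Offense while on release enhancement: +54 months
Adjusted term: 177 months + 53 months + 54 months = 284 months
Early plea reduction: 10% of 284 months = 28 months (rounded down)
After reduction: 284 − 28 = 256 months
Less pre-trial detention credit: 256 months − 1 months = 255 months
Cap at 457 months: 255 months is within the cap, no reduction.

255 months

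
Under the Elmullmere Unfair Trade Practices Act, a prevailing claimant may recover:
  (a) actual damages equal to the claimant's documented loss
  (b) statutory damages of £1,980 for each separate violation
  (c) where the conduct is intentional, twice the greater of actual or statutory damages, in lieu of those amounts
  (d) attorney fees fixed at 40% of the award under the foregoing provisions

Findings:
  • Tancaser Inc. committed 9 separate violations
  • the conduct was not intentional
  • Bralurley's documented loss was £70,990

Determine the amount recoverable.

£124,334

Statutory damages: 9 × £1,980 = £17,820
Conduct not intentional: the in-lieu enhancement does not apply.
Actual plus statutory damages: £70,990 + £17,820 = £88,810
Attorney fees: 40% of £88,810 = £35,524
Total recovery: £88,810 + £35,524 = £124,334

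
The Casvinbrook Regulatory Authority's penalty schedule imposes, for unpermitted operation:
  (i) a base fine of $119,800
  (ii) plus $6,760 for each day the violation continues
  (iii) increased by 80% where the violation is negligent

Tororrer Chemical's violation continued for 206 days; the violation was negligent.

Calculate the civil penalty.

$2,722,248

Per-day component: 206 × $6,760 = $1,392,560
Base plus per-day: $119,800 + $1,392,560 = $1,512,360
Enhancement: 80% of $1,512,360 = $1,209,888
Enhanced fine: $1,512,360 + $1,209,888 = $2,722,248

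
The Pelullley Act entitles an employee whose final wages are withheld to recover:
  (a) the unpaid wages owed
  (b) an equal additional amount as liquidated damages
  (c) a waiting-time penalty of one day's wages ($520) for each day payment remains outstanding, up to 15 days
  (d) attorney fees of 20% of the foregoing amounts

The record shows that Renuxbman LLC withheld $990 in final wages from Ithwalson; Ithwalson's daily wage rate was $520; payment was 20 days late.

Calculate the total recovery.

Liquidated damages (equal amount): $990
Penalty days: min(20, 15) = 15
Waiting-time penalty: 15 × $520 = $7,800
Subtotal: $990 + $990 + $7,800 = $9,780
Attorney fees: 20% of $9,780 = $1,956
Total award: $9,780 + $1,956 = $11,736

$11,736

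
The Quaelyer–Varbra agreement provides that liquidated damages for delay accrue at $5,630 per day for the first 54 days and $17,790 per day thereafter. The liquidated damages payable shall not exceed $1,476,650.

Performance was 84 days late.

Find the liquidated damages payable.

First 54 days: 54 × $5,630 = $304,020
Remaining days: (84 − 54) × $17,790 = $533,700
Accrued per-day damages: $304,020 + $533,700 = $837,720
Cap at $1,476,650: $837,720 is within the cap, no reduction.

Liquidated damages: $837,720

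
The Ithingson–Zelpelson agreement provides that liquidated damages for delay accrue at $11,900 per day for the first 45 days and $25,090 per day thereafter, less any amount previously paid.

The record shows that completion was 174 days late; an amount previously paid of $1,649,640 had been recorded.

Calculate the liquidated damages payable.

First 45 days: 45 × $11,900 = $535,500
Remaining days: (174 − 45) × $25,090 = $3,236,610
Accrued per-day damages: $535,500 + $3,236,610 = $3,772,110
Less amount previously paid: $3,772,110 − $1,649,640 = $2,122,470

$2,122,470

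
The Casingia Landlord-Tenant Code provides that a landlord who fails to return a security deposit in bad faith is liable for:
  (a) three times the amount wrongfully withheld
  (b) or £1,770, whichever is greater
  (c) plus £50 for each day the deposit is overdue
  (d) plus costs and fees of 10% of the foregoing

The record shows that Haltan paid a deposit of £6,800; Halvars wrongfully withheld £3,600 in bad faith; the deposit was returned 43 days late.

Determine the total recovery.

£14,245

Trebled: 3 × £3,600 = £10,800
Minimum £1,770: £10,800 meets the minimum, no increase.
Late-return penalty: 43 × £50 = £2,150
Damages plus late penalty: £10,800 + £2,150 = £12,950
Costs and fees: 10% of £12,950 = £1,295
Total recovery: £12,950 + £1,295 = £14,245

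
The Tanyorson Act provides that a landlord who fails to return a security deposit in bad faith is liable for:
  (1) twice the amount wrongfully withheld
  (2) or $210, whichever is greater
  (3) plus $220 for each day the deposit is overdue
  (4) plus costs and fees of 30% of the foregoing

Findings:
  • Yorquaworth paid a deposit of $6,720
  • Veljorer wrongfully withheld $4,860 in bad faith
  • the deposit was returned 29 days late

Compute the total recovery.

Doubled: 2 × $4,860 = $9,720
Minimum $210: $9,720 meets the minimum, no increase.
Late-return penalty: 29 × $220 = $6,380
Damages plus late penalty: $9,720 + $6,380 = $16,100
Costs and fees: 30% of $16,100 = $4,830
Total recovery: $16,100 + $4,830 = $20,930

$20,930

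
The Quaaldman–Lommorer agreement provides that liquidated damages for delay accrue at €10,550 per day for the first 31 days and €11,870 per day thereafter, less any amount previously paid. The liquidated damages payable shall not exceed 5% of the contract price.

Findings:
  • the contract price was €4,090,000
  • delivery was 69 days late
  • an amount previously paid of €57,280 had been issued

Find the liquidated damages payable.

€204,500

First 31 days: 31 × €10,550 = €327,050
Remaining days: (69 − 31) × €11,870 = €451,060
Accrued per-day damages: €327,050 + €451,060 = €778,110
Less amount previously paid: €778,110 − €57,280 = €720,830
Cap: 5% of €4,090,000 = €204,500
Cap at €204,500: €720,830 exceeds the cap → €204,500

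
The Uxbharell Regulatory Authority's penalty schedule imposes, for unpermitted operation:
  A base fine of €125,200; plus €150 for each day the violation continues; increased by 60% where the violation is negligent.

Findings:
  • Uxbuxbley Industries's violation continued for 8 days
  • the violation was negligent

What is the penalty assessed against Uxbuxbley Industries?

Per-day component: 8 × €150 = €1,200
Base plus per-day: €125,200 + €1,200 = €126,400
Enhancement: 60% of €126,400 = €75,840
Enhanced fine: €126,400 + €75,840 = €202,240

€202,240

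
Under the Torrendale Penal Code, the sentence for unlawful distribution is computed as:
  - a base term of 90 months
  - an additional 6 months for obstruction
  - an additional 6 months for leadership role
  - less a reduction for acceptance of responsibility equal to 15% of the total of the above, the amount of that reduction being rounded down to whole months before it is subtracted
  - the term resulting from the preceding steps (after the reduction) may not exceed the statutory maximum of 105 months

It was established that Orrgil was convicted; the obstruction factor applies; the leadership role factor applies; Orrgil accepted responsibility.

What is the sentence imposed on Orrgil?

87 months

Obstruction enhancement: +6 months
Leadership role enhancement: +6 months
Adjusted term: 90 months + 6 months + 6 months = 102 months
Acceptance of responsibility reduction: 15% of 102 months = 15 months (rounded down)
After reduction: 102 − 15 = 87 months
Cap at 105 months: 87 months is within the cap, no reduction.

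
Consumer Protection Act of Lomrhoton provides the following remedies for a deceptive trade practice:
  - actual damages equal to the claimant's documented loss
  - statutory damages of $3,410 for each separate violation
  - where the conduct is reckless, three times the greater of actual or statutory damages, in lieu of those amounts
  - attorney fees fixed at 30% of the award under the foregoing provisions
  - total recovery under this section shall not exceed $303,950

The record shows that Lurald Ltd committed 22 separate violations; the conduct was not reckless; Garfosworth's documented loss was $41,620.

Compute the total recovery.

Statutory damages: 22 × $3,410 = $75,020
Conduct not reckless: the in-lieu enhancement does not apply.
Actual plus statutory damages: $41,620 + $75,020 = $116,640
Attorney fees: 30% of $116,640 = $34,992
Total before cap: $116,640 + $34,992 = $151,632
Cap at $303,950: $151,632 is within the cap, no reduction.

$151,632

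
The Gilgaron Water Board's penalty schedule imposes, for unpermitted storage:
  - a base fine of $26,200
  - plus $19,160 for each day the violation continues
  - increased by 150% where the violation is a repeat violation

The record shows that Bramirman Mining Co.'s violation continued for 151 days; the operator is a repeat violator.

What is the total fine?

$7,298,400

Per-day component: 151 × $19,160 = $2,893,160
Base plus per-day: $26,200 + $2,893,160 = $2,919,360
Enhancement: 150% of $2,919,360 = $4,379,040
Enhanced fine: $2,919,360 + $4,379,040 = $7,298,400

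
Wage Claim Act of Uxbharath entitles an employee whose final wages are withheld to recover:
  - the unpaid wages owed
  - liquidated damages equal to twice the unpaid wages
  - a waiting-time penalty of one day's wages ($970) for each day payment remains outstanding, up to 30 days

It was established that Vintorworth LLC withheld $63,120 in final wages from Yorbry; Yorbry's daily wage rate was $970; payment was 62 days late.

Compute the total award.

$218,460

Doubled: 2 × $63,120 = $126,240
Penalty days: min(62, 30) = 30
Waiting-time penalty: 30 × $970 = $29,100
Total award: $63,120 + $126,240 + $29,100 = $218,460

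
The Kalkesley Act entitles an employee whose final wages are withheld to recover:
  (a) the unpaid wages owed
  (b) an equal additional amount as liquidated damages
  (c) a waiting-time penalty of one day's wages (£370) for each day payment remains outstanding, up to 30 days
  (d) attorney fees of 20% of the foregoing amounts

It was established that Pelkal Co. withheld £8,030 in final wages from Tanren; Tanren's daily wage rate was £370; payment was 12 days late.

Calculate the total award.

Liquidated damages (equal amount): £8,030
Penalty days: min(12, 30) = 12
Waiting-time penalty: 12 × £370 = £4,440
Subtotal: £8,030 + £8,030 + £4,440 = £20,500
Attorney fees: 20% of £20,500 = £4,100
Total award: £20,500 + £4,100 = £24,600

£24,600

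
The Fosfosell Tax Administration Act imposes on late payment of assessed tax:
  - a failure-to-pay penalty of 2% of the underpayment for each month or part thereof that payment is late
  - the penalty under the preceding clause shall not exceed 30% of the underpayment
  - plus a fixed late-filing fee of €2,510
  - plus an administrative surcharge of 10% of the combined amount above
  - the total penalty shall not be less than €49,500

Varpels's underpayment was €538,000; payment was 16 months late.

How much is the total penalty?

Accrued rate: 2% × 16 = 32%, capped at 30% → 30%
Failure-to-pay penalty: 30% of €538,000 = €161,400
Penalty before surcharge: €161,400 + €2,510 = €163,910
Administrative surcharge: 10% of €163,910 = €16,391
Total penalty: €163,910 + €16,391 = €180,301
Minimum €49,500: €180,301 meets the minimum, no increase.

€180,301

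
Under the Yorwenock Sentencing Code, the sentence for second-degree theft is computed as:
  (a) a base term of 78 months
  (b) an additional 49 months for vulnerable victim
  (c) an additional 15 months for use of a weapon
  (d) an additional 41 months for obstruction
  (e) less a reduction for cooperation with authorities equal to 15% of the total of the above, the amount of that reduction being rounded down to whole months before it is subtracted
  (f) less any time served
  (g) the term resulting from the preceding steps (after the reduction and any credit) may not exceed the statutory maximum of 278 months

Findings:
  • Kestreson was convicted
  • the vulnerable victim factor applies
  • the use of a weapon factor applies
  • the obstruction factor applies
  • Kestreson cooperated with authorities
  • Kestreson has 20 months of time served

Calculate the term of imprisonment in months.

Vulnerable victim enhancement: +49 months
Use of a weapon enhancement: +15 months
Obstruction enhancement: +41 months
Adjusted term: 78 months + 49 months + 15 months + 41 months = 183 months
Cooperation with authorities reduction: 15% of 183 months = 27 months (rounded down)
After reduction: 183 − 27 = 156 months
Less time served: 156 months − 20 months = 136 months
Cap at 278 months: 136 months is within the cap, no reduction.

136 months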